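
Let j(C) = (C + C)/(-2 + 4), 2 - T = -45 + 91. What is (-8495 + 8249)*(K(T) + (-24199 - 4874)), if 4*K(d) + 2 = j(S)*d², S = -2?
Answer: 7390209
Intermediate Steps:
T = -44 (T = 2 - (-45 + 91) = 2 - 1*46 = 2 - 46 = -44)
j(C) = C (j(C) = (2*C)/2 = (2*C)*(½) = C)
K(d) = -½ - d²/2 (K(d) = -½ + (-2*d²)/4 = -½ - d²/2)
(-8495 + 8249)*(K(T) + (-24199 - 4874)) = (-8495 + 8249)*((-½ - ½*(-44)²) + (-24199 - 4874)) = -246*((-½ - ½*1936) - 29073) = -246*((-½ - 968) - 29073) = -246*(-1937/2 - 29073) = -246*(-60083/2) = 7390209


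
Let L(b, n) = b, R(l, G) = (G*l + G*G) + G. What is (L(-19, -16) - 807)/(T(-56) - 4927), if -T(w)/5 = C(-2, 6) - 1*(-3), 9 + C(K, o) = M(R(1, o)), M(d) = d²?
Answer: 826/16417 ≈ 0.050314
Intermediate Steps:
R(l, G) = G + G² + G*l (R(l, G) = (G*l + G²) + G = (G² + G*l) + G = G + G² + G*l)
C(K, o) = -9 + o²*(2 + o)² (C(K, o) = -9 + (o*(1 + o + 1))² = -9 + (o*(2 + o))² = -9 + o²*(2 + o)²)
T(w) = -11490 (T(w) = -5*((-9 + 6²*(2 + 6)²) - 1*(-3)) = -5*((-9 + 36*8²) + 3) = -5*((-9 + 36*64) + 3) = -5*((-9 + 2304) + 3) = -5*(2295 + 3) = -5*2298 = -11490)
(L(-19, -16) - 807)/(T(-56) - 4927) = (-19 - 807)/(-11490 - 4927) = -826/(-16417) = -826*(-1/16417) = 826/16417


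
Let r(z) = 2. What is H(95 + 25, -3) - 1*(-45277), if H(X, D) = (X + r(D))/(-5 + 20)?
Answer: 679277/15 ≈ 45285.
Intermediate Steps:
H(X, D) = 2/15 + X/15 (H(X, D) = (X + 2)/(-5 + 20) = (2 + X)/15 = (2 + X)*(1/15) = 2/15 + X/15)
H(95 + 25, -3) - 1*(-45277) = (2/15 + (95 + 25)/15) - 1*(-45277) = (2/15 + (1/15)*120) + 45277 = (2/15 + 8) + 45277 = 122/15 + 45277 = 679277/15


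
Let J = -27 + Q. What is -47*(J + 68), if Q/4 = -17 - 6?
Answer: 2397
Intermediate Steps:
Q = -92 (Q = 4*(-17 - 6) = 4*(-23) = -92)
J = -119 (J = -27 - 92 = -119)
-47*(J + 68) = -47*(-119 + 68) = -47*(-51) = 2397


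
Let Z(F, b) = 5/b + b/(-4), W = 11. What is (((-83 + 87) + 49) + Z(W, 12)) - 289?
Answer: -2863/12 ≈ -238.58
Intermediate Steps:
Z(F, b) = 5/b - b/4 (Z(F, b) = 5/b + b*(-¼) = 5/b - b/4)
(((-83 + 87) + 49) + Z(W, 12)) - 289 = (((-83 + 87) + 49) + (5/12 - ¼*12)) - 289 = ((4 + 49) + (5*(1/12) - 3)) - 289 = (53 + (5/12 - 3)) - 289 = (53 - 31/12) - 289 = 605/12 - 289 = -2863/12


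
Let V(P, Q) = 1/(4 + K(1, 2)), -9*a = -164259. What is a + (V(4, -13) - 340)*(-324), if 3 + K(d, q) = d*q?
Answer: 128303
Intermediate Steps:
K(d, q) = -3 + d*q
a = 18251 (a = -1/9*(-164259) = 18251)
V(P, Q) = 1/3 (V(P, Q) = 1/(4 + (-3 + 1*2)) = 1/(4 + (-3 + 2)) = 1/(4 - 1) = 1/3)
a + (V(4, -13) - 340)*(-324) = 18251 + (1/3 - 340)*(-324) = 18251 - 1019/3*(-324) = 18251 + 110052 = 128303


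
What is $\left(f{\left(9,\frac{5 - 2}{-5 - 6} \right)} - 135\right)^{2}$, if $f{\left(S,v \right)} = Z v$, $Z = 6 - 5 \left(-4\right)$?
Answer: $\frac{2442969}{121} \approx 20190.0$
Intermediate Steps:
$Z = 26$ ($Z = 6 - -20 = 6 + 20 = 26$)
$f{\left(S,v \right)} = 26 v$
$\left(f{\left(9,\frac{5 - 2}{-5 - 6} \right)} - 135\right)^{2} = \left(26 \frac{5 - 2}{-5 - 6} - 135\right)^{2} = \left(26 \frac{3}{-11} - 135\right)^{2} = \left(26 \cdot 3 \left(- \frac{1}{11}\right) - 135\right)^{2} = \left(26 \left(- \frac{3}{11}\right) - 135\right)^{2} = \left(- \frac{78}{11} - 135\right)^{2} = \left(- \frac{1563}{11}\right)^{2} = \frac{2442969}{121}$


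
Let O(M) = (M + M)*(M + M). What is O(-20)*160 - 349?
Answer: 255651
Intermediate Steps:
O(M) = 4*M**2 (O(M) = (2*M)*(2*M) = 4*M**2)
O(-20)*160 - 349 = (4*(-20)**2)*160 - 349 = (4*400)*160 - 349 = 1600*160 - 349 = 256000 - 349 = 255651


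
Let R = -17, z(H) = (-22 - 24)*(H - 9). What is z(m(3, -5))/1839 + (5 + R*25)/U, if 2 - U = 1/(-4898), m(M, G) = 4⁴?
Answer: -3894430754/18016683 ≈ -216.16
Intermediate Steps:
m(M, G) = 256
z(H) = 414 - 46*H (z(H) = -46*(-9 + H) = 414 - 46*H)
U = 9797/4898 (U = 2 - 1/(-4898) = 2 - 1*(-1/4898) = 2 + 1/4898 = 9797/4898 ≈ 2.0002)
z(m(3, -5))/1839 + (5 + R*25)/U = (414 - 46*256)/1839 + (5 - 17*25)/(9797/4898) = (414 - 11776)*(1/1839) + (5 - 425)*(4898/9797) = -11362*1/1839 - 420*4898/9797 = -11362/1839 - 2057160/9797 = -3894430754/18016683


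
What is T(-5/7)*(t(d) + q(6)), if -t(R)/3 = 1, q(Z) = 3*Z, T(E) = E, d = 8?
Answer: -75/7 ≈ -10.714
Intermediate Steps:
t(R) = -3 (t(R) = -3*1 = -3)
T(-5/7)*(t(d) + q(6)) = (-5/7)*(-3 + 3*6) = (-5*⅐)*(-3 + 18) = -5/7*15 = -75/7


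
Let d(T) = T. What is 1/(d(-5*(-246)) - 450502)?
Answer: -1/449272 ≈ -2.2258e-6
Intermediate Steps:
1/(d(-5*(-246)) - 450502) = 1/(-5*(-246) - 450502) = 1/(1230 - 450502) = 1/(-449272) = -1/449272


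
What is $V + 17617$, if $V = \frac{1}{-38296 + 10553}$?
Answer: $\frac{488748430}{27743} \approx 17617.0$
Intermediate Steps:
$V = - \frac{1}{27743}$ ($V = \frac{1}{-27743} = - \frac{1}{27743} \approx -3.6045 \cdot 10^{-5}$)
$V + 17617 = - \frac{1}{27743} + 17617 = \frac{488748430}{27743}$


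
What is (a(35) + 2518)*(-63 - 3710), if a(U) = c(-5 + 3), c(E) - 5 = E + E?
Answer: -9504187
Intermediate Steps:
c(E) = 5 + 2*E (c(E) = 5 + (E + E) = 5 + 2*E)
a(U) = 1 (a(U) = 5 + 2*(-5 + 3) = 5 + 2*(-2) = 5 - 4 = 1)
(a(35) + 2518)*(-63 - 3710) = (1 + 2518)*(-63 - 3710) = 2519*(-3773) = -9504187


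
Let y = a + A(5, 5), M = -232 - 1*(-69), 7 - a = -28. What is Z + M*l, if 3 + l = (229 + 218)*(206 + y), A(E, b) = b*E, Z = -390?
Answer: -19380927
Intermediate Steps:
a = 35 (a = 7 - 1*(-28) = 7 + 28 = 35)
A(E, b) = E*b
M = -163 (M = -232 + 69 = -163)
y = 60 (y = 35 + 5*5 = 35 + 25 = 60)
l = 118899 (l = -3 + (229 + 218)*(206 + 60) = -3 + 447*266 = -3 + 118902 = 118899)
Z + M*l = -390 - 163*118899 = -390 - 19380537 = -19380927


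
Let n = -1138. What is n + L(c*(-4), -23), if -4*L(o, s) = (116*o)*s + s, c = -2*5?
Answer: 102191/4 ≈ 25548.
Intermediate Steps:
c = -10
L(o, s) = -s/4 - 29*o*s (L(o, s) = -((116*o)*s + s)/4 = -(116*o*s + s)/4 = -(s + 116*o*s)/4 = -s/4 - 29*o*s)
n + L(c*(-4), -23) = -1138 - ¼*(-23)*(1 + 116*(-10*(-4))) = -1138 - ¼*(-23)*(1 + 116*40) = -1138 - ¼*(-23)*(1 + 4640) = -1138 - ¼*(-23)*4641 = -1138 + 106743/4 = 102191/4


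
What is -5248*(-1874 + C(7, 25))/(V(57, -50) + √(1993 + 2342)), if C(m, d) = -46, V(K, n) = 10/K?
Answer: -1148682240/2816863 + 111307309056*√15/2816863 ≈ 1.5263e+5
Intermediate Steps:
-5248*(-1874 + C(7, 25))/(V(57, -50) + √(1993 + 2342)) = -5248*(-1874 - 46)/(10/57 + √(1993 + 2342)) = -5248*(-1920/(10*(1/57) + √4335)) = -5248*(-1920/(10/57 + 17*√15)) = -5248/(-1/10944 - 17*√15/1920)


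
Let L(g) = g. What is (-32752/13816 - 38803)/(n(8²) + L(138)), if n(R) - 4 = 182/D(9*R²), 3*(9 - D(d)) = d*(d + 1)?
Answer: -867384307521375/3174008377276 ≈ -273.28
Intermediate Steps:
D(d) = 9 - d*(1 + d)/3 (D(d) = 9 - d*(d + 1)/3 = 9 - d*(1 + d)/3)
n(R) = 4 + 182/(9 - 27*R⁴ - 3*R²) (n(R) = 4 + 182/(9 - 3*R² - 81*R⁴/3) = 4 + 182/(9 - 3*R² - 27*R⁴) = 4 + 182/(9 - 27*R⁴ - 3*R²))
(-32752/13816 - 38803)/(n(8²) + L(138)) = (-32752/13816 - 38803)/(2*(-109 + 6*(8²)² + 54*(8²)⁴)/(3*(-3 + (8²)² + 9*(8²)⁴)) + 138) = (-32752*1/13816 - 38803)/(2*(-109 + 6*64² + 54*64⁴)/(3*(-3 + 64² + 9*64⁴)) + 138) = (-4094/1727 - 38803)/(2*(-109 + 6*4096 + 54*16777216)/(3*(-3 + 4096 + 9*16777216)) + 138) = -67016875/(1727*(2*(-109 + 24576 + 905969664)/(3*(-3 + 4096 + 150994944)) + 138)) = -67016875/(1727*((⅔)*905994131/150999037 + 138)) = -67016875/(1727*((⅔)*(1/150999037)*905994131 + 138)) = -67016875/(1727*(258855466/64713873 + 138)) = -67016875/(1727*9189369940/64713873) = -67016875/1727*64713873/9189369940 = -867384307521375/3174008377276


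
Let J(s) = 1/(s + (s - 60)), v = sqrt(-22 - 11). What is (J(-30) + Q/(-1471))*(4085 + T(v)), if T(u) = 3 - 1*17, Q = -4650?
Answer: 755209853/58840 ≈ 12835.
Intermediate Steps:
v = I*sqrt(33) (v = sqrt(-33) = I*sqrt(33) ≈ 5.7446*I)
J(s) = 1/(-60 + 2*s) (J(s) = 1/(s + (-60 + s)) = 1/(-60 + 2*s))
T(u) = -14 (T(u) = 3 - 17 = -14)
(J(-30) + Q/(-1471))*(4085 + T(v)) = (1/(2*(-30 - 30)) - 4650/(-1471))*(4085 - 14) = ((1/2)/(-60) - 4650*(-1/1471))*4071 = ((1/2)*(-1/60) + 4650/1471)*4071 = (-1/120 + 4650/1471)*4071 = (556529/176520)*4071 = 755209853/58840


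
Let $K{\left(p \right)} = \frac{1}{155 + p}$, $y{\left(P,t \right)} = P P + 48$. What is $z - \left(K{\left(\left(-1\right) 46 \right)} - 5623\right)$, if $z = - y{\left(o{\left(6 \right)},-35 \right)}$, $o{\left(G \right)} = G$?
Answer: $\frac{603750}{109} \approx 5539.0$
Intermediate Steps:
$y{\left(P,t \right)} = 48 + P^{2}$ ($y{\left(P,t \right)} = P^{2} + 48 = 48 + P^{2}$)
$z = -84$ ($z = - (48 + 6^{2}) = - (48 + 36) = \left(-1\right) 84 = -84$)
$z - \left(K{\left(\left(-1\right) 46 \right)} - 5623\right) = -84 - \left(\frac{1}{155 - 46} - 5623\right) = -84 - \left(\frac{1}{109} - 5623\right) = -84 - - \frac{612906}{109} = -84 + \frac{612906}{109} = \frac{603750}{109}$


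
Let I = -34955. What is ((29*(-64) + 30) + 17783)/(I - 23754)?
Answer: -15957/58709 ≈ -0.27180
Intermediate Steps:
((29*(-64) + 30) + 17783)/(I - 23754) = ((29*(-64) + 30) + 17783)/(-34955 - 23754) = ((-1856 + 30) + 17783)/(-58709) = (-1826 + 17783)*(-1/58709) = 15957*(-1/58709) = -15957/58709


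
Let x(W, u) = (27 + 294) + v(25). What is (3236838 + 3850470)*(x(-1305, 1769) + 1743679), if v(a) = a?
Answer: 12360442334700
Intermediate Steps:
x(W, u) = 346 (x(W, u) = (27 + 294) + 25 = 321 + 25 = 346)
(3236838 + 3850470)*(x(-1305, 1769) + 1743679) = (3236838 + 3850470)*(346 + 1743679) = 7087308*1744025 = 12360442334700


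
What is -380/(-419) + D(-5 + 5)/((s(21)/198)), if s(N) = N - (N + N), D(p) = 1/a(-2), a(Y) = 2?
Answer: -11167/2933 ≈ -3.8074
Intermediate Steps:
D(p) = ½ (D(p) = 1/2 = ½)
s(N) = -N (s(N) = N - 2*N = -N)
-380/(-419) + D(-5 + 5)/((s(21)/198)) = -380/(-419) + 1/(2*((-1*21/198))) = -380*(-1/419) + 1/(2*((-21*1/198))) = 380/419 + 1/(2*(-7/66)) = 380/419 + (½)*(-66/7) = 380/419 - 33/7 = -11167/2933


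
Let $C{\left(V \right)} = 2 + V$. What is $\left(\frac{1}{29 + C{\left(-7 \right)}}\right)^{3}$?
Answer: $\frac{1}{13824} \approx 7.2338 \cdot 10^{-5}$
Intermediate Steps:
$\left(\frac{1}{29 + C{\left(-7 \right)}}\right)^{3} = \left(\frac{1}{29 + \left(2 - 7\right)}\right)^{3} = \left(\frac{1}{29 - 5}\right)^{3} = \left(\frac{1}{24}\right)^{3} = \frac{1}{13824}$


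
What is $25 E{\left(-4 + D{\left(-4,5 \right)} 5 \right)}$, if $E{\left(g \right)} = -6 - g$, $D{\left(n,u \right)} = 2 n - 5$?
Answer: $1575$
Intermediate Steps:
$D{\left(n,u \right)} = -5 + 2 n$
$25 E{\left(-4 + D{\left(-4,5 \right)} 5 \right)} = 25 \left(-6 - \left(-4 + \left(-5 + 2 \left(-4\right)\right) 5\right)\right) = 25 \left(-6 - \left(-4 + \left(-5 - 8\right) 5\right)\right) = 25 \left(-6 - \left(-4 - 65\right)\right) = 25 \left(-6 - -69\right) = 25 \left(-6 + 69\right) = 25 \cdot 63 = 1575$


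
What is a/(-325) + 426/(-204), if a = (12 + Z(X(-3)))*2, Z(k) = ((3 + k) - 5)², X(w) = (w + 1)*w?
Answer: -24979/11050 ≈ -2.2605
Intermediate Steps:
X(w) = w*(1 + w) (X(w) = (1 + w)*w = w*(1 + w))
Z(k) = (-2 + k)²
a = 56 (a = (12 + (-2 - 3*(1 - 3))²)*2 = (12 + (-2 - 3*(-2))²)*2 = (12 + (-2 + 6)²)*2 = (12 + 4²)*2 = (12 + 16)*2 = 28*2 = 56)
a/(-325) + 426/(-204) = 56/(-325) + 426/(-204) = 56*(-1/325) + 426*(-1/204) = -56/325 - 71/34 = -24979/11050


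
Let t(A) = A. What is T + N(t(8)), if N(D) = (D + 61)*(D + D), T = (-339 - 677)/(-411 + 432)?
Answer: 22168/21 ≈ 1055.6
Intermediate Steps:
T = -1016/21 ≈ -48.381
N(D) = 2*D*(61 + D) (N(D) = (61 + D)*(2*D) = 2*D*(61 + D))
T + N(t(8)) = -1016/21 + 2*8*(61 + 8) = -1016/21 + 2*8*69 = -1016/21 + 1104 = 22168/21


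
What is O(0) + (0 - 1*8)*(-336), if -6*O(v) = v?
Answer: 2688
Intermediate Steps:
O(v) = -v/6
O(0) + (0 - 1*8)*(-336) = -⅙*0 + (0 - 1*8)*(-336) = 0 + (0 - 8)*(-336) = 0 - 8*(-336) = 0 + 2688 = 2688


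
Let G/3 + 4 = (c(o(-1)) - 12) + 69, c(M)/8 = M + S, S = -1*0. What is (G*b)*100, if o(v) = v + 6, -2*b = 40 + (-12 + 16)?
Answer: -613800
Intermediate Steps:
S = 0
b = -22 (b = -(40 + (-12 + 16))/2 = -(40 + 4)/2 = -1/2*44 = -22)
o(v) = 6 + v
c(M) = 8*M (c(M) = 8*(M + 0) = 8*M)
G = 279 (G = -12 + 3*((8*(6 - 1) - 12) + 69) = -12 + 3*((8*5 - 12) + 69) = -12 + 3*((40 - 12) + 69) = -12 + 3*(28 + 69) = -12 + 3*97 = -12 + 291 = 279)
(G*b)*100 = (279*(-22))*100 = -6138*100 = -613800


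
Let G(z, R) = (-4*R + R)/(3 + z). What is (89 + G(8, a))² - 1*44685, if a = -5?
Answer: -4418849/121 ≈ -36519.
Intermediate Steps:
G(z, R) = -3*R/(3 + z) (G(z, R) = (-3*R)/(3 + z) = -3*R/(3 + z))
(89 + G(8, a))² - 1*44685 = (89 - 3*(-5)/(3 + 8))² - 1*44685 = (89 - 3*(-5)/11)² - 44685 = (89 - 3*(-5)*1/11)² - 44685 = (89 + 15/11)² - 44685 = (994/11)² - 44685 = 988036/121 - 44685 = -4418849/121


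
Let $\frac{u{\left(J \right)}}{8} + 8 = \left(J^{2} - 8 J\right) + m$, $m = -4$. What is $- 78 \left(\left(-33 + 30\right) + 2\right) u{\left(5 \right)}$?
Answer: $-16848$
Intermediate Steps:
$u{\left(J \right)} = -96 - 64 J + 8 J^{2}$ ($u{\left(J \right)} = -64 + 8 \left(\left(J^{2} - 8 J\right) - 4\right) = -64 + 8 \left(-4 + J^{2} - 8 J\right) = -64 - \left(32 - 8 J^{2} + 64 J\right) = -96 - 64 J + 8 J^{2}$)
$- 78 \left(\left(-33 + 30\right) + 2\right) u{\left(5 \right)} = - 78 \left(\left(-33 + 30\right) + 2\right) \left(-96 - 320 + 8 \cdot 5^{2}\right) = - 78 \left(-3 + 2\right) \left(-96 - 320 + 8 \cdot 25\right) = \left(-78\right) \left(-1\right) \left(-96 - 320 + 200\right) = 78 \left(-216\right) = -16848$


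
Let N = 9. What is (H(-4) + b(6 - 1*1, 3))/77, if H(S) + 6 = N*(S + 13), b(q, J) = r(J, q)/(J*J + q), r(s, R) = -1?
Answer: 1049/1078 ≈ 0.97310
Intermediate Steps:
b(q, J) = -1/(q + J²) (b(q, J) = -1/(J*J + q) = -1/(J² + q) = -1/(q + J²))
H(S) = 111 + 9*S (H(S) = -6 + 9*(S + 13) = -6 + 9*(13 + S) = -6 + (117 + 9*S) = 111 + 9*S)
(H(-4) + b(6 - 1*1, 3))/77 = ((111 + 9*(-4)) - 1/((6 - 1*1) + 3²))/77 = ((111 - 36) - 1/((6 - 1) + 9))*(1/77) = (75 - 1/(5 + 9))*(1/77) = (75 - 1/14)*(1/77) = (1049/14)*(1/77) = 1049/1078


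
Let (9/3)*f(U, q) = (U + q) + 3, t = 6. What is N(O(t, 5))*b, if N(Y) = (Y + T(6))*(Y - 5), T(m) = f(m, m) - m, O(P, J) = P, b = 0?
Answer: 0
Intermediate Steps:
f(U, q) = 1 + U/3 + q/3 (f(U, q) = ((U + q) + 3)/3 = (3 + U + q)/3 = 1 + U/3 + q/3)
T(m) = 1 - m/3 (T(m) = (1 + m/3 + m/3) - m = (1 + 2*m/3) - m = 1 - m/3)
N(Y) = (-1 + Y)*(-5 + Y) (N(Y) = (Y + (1 - ⅓*6))*(Y - 5) = (Y + (1 - 2))*(-5 + Y) = (Y - 1)*(-5 + Y) = (-1 + Y)*(-5 + Y))
N(O(t, 5))*b = (5 + 6² - 6*6)*0 = (5 + 36 - 36)*0 = 5*0 = 0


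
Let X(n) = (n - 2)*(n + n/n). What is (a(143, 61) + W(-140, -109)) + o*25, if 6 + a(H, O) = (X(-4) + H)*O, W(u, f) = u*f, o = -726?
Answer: 6925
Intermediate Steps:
X(n) = (1 + n)*(-2 + n) (X(n) = (-2 + n)*(n + 1) = (-2 + n)*(1 + n) = (1 + n)*(-2 + n))
W(u, f) = f*u
a(H, O) = -6 + O*(18 + H) (a(H, O) = -6 + ((-2 + (-4)**2 - 1*(-4)) + H)*O = -6 + ((-2 + 16 + 4) + H)*O = -6 + (18 + H)*O = -6 + O*(18 + H))
(a(143, 61) + W(-140, -109)) + o*25 = ((-6 + 18*61 + 143*61) - 109*(-140)) - 726*25 = ((-6 + 1098 + 8723) + 15260) - 18150 = (9815 + 15260) - 18150 = 25075 - 18150 = 6925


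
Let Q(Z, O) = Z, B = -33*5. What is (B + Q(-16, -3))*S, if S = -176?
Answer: 31856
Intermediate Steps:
B = -165
(B + Q(-16, -3))*S = (-165 - 16)*(-176) = -181*(-176) = 31856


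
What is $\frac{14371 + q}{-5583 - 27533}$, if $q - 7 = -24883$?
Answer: $\frac{10505}{33116} \approx 0.31722$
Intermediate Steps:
$q = -24876$ ($q = 7 - 24883 = -24876$)
$\frac{14371 + q}{-5583 - 27533} = \frac{14371 - 24876}{-5583 - 27533} = - \frac{10505}{-5583 - 27533} = - \frac{10505}{-33116} = \left(-10505\right) \left(- \frac{1}{33116}\right) = \frac{10505}{33116}$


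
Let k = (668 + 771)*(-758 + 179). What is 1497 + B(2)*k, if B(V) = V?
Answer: -1664865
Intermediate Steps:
k = -833181 (k = 1439*(-579) = -833181)
1497 + B(2)*k = 1497 + 2*(-833181) = 1497 - 1666362 = -1664865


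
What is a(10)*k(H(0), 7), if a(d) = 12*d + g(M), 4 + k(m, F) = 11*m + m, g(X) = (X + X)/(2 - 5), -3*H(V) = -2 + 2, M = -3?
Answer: -488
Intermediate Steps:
H(V) = 0 (H(V) = -(-2 + 2)/3 = -⅓*0 = 0)
g(X) = -2*X/3 (g(X) = (2*X)/(-3) = (2*X)*(-⅓) = -2*X/3)
k(m, F) = -4 + 12*m (k(m, F) = -4 + (11*m + m) = -4 + 12*m)
a(d) = 2 + 12*d (a(d) = 12*d - ⅔*(-3) = 12*d + 2 = 2 + 12*d)
a(10)*k(H(0), 7) = (2 + 12*10)*(-4 + 12*0) = (2 + 120)*(-4 + 0) = 122*(-4) = -488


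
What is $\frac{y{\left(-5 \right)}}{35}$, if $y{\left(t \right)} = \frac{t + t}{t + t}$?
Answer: $\frac{1}{35} \approx 0.028571$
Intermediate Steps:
$y{\left(t \right)} = 1$ ($y{\left(t \right)} = \frac{2 t}{2 t} = 2 t \frac{1}{2 t} = 1$)
$\frac{y{\left(-5 \right)}}{35} = 1 \cdot \frac{1}{35} = \frac{1}{35}$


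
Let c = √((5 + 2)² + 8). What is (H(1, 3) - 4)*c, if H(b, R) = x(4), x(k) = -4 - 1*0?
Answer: -8*√57 ≈ -60.399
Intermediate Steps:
x(k) = -4 (x(k) = -4 + 0 = -4)
H(b, R) = -4
c = √57 (c = √(7² + 8) = √(49 + 8) = √57 ≈ 7.5498)
(H(1, 3) - 4)*c = (-4 - 4)*√57 = -8*√57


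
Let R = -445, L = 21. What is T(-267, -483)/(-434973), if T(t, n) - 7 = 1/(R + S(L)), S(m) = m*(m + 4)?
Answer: -17/1054480 ≈ -1.6122e-5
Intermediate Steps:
S(m) = m*(4 + m)
T(t, n) = 561/80 (T(t, n) = 7 + 1/(-445 + 21*(4 + 21)) = 7 + 1/(-445 + 21*25) = 7 + 1/(-445 + 525) = 7 + 1/80 = 561/80)
T(-267, -483)/(-434973) = (561/80)/(-434973) = (561/80)*(-1/434973) = -17/1054480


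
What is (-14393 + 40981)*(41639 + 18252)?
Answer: 1592381908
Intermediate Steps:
(-14393 + 40981)*(41639 + 18252) = 26588*59891 = 1592381908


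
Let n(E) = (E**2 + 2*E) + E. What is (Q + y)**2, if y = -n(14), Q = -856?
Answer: 1196836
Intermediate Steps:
n(E) = E**2 + 3*E
y = -238 (y = -14*(3 + 14) = -14*17 = -1*238 = -238)
(Q + y)**2 = (-856 - 238)**2 = (-1094)**2 = 1196836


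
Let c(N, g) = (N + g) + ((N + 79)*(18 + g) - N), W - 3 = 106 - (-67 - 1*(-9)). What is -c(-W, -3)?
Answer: 1323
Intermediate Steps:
W = 167 (W = 3 + (106 - (-67 - 1*(-9))) = 3 + (106 - (-67 + 9)) = 3 + (106 - 1*(-58)) = 3 + (106 + 58) = 3 + 164 = 167)
c(N, g) = g + (18 + g)*(79 + N) (c(N, g) = (N + g) + ((79 + N)*(18 + g) - N) = (N + g) + ((18 + g)*(79 + N) - N) = (N + g) + (-N + (18 + g)*(79 + N)) = g + (18 + g)*(79 + N))
-c(-W, -3) = -(1422 + 18*(-1*167) + 80*(-3) - 1*167*(-3)) = -(1422 + 18*(-167) - 240 - 167*(-3)) = -(1422 - 3006 - 240 + 501) = -1*(-1323) = 1323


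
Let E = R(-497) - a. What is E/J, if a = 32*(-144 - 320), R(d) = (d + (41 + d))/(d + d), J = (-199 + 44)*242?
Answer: -2951973/7456988 ≈ -0.39587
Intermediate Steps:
J = -37510 (J = -155*242 = -37510)
R(d) = (41 + 2*d)/(2*d) (R(d) = (41 + 2*d)/((2*d)) = (41 + 2*d)*(1/(2*d)) = (41 + 2*d)/(2*d))
a = -14848 (a = 32*(-464) = -14848)
E = 14759865/994 (E = (41/2 - 497)/(-497) - 1*(-14848) = -1/497*(-953/2) + 14848 = 953/994 + 14848 = 14759865/994 ≈ 14849.)
E/J = (14759865/994)/(-37510) = (14759865/994)*(-1/37510) = -2951973/7456988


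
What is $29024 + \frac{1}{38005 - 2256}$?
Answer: $\frac{1037578977}{35749} \approx 29024.0$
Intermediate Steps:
$29024 + \frac{1}{38005 - 2256} = 29024 + \frac{1}{35749} = \frac{1037578977}{35749}$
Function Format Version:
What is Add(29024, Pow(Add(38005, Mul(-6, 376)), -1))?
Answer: Rational(1037578977, 35749) ≈ 29024.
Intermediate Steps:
Add(29024, Pow(Add(38005, Mul(-6, 376)), -1)) = Add(29024, Pow(Add(38005, -2256), -1)) = Add(29024, Pow(35749, -1)) = Add(29024, Rational(1, 35749)) = Rational(1037578977, 35749)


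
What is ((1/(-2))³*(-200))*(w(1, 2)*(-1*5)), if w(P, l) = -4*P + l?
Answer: 250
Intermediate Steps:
w(P, l) = l - 4*P
((1/(-2))³*(-200))*(w(1, 2)*(-1*5)) = ((1/(-2))³*(-200))*((2 - 4*1)*(-1*5)) = ((-½)³*(-200))*((2 - 4)*(-5)) = (-⅛*(-200))*(-2*(-5)) = 25*10 = 250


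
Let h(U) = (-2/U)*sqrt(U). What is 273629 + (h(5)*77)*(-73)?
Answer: 273629 + 11242*sqrt(5)/5 ≈ 2.7866e+5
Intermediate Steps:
h(U) = -2/sqrt(U)
273629 + (h(5)*77)*(-73) = 273629 + (-2*sqrt(5)/5*77)*(-73) = 273629 - 154*sqrt(5)/5*(-73) = 273629 + 11242*sqrt(5)/5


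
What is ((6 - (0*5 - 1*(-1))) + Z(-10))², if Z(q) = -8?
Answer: 9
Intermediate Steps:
((6 - (0*5 - 1*(-1))) + Z(-10))² = ((6 - (0*5 - 1*(-1))) - 8)² = ((6 - (0 + 1)) - 8)² = ((6 - 1*1) - 8)² = ((6 - 1) - 8)² = (5 - 8)² = (-3)² = 9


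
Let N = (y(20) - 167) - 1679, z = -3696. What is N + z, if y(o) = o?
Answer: -5522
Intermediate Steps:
N = -1826 (N = (20 - 167) - 1679 = -147 - 1679 = -1826)
N + z = -1826 - 3696 = -5522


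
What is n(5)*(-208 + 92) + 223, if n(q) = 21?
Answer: -2213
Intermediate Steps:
n(5)*(-208 + 92) + 223 = 21*(-208 + 92) + 223 = 21*(-116) + 223 = -2436 + 223 = -2213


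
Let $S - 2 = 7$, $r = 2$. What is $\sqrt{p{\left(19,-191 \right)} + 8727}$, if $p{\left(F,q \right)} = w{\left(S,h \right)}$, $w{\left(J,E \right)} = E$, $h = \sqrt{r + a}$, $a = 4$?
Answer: $\sqrt{8727 + \sqrt{6}} \approx 93.432$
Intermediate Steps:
$S = 9$ ($S = 2 + 7 = 9$)
$h = \sqrt{6}$ ($h = \sqrt{2 + 4} = \sqrt{6} \approx 2.4495$)
$p{\left(F,q \right)} = \sqrt{6}$
$\sqrt{p{\left(19,-191 \right)} + 8727} = \sqrt{\sqrt{6} + 8727} = \sqrt{8727 + \sqrt{6}}$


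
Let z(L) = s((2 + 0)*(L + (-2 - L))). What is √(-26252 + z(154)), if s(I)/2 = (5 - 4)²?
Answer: 25*I*√42 ≈ 162.02*I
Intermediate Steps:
s(I) = 2 (s(I) = 2*(5 - 4)² = 2*1² = 2*1 = 2)
z(L) = 2
√(-26252 + z(154)) = √(-26252 + 2) = √(-26250) = 25*I*√42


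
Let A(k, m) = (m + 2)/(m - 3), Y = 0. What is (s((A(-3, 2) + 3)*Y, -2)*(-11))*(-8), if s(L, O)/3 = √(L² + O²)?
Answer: 528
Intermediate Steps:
A(k, m) = (2 + m)/(-3 + m)
s(L, O) = 3*√(L² + O²)
(s((A(-3, 2) + 3)*Y, -2)*(-11))*(-8) = ((3*√((((2 + 2)/(-3 + 2) + 3)*0)² + (-2)²))*(-11))*(-8) = ((3*√(((4/(-1) + 3)*0)² + 4))*(-11))*(-8) = ((3*√(((-1*4 + 3)*0)² + 4))*(-11))*(-8) = ((3*√(((-4 + 3)*0)² + 4))*(-11))*(-8) = ((3*√((-1*0)² + 4))*(-11))*(-8) = ((3*√(0² + 4))*(-11))*(-8) = ((3*√(0 + 4))*(-11))*(-8) = ((3*√4)*(-11))*(-8) = ((3*2)*(-11))*(-8) = (6*(-11))*(-8) = -66*(-8) = 528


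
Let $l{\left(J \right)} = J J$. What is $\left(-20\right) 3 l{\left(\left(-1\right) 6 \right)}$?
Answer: $-2160$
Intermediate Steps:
$l{\left(J \right)} = J^{2}$
$\left(-20\right) 3 l{\left(\left(-1\right) 6 \right)} = \left(-20\right) 3 \left(\left(-1\right) 6\right)^{2} = - 60 \left(-6\right)^{2} = \left(-60\right) 36 = -2160$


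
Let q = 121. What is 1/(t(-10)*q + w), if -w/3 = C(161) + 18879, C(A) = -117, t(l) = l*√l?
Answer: I/(2*(-28143*I + 605*√10)) ≈ -1.7685e-5 + 1.2022e-6*I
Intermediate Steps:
t(l) = l^(3/2)
w = -56286 (w = -3*(-117 + 18879) = -3*18762 = -56286)
1/(t(-10)*q + w) = 1/((-10)^(3/2)*121 - 56286) = 1/(-10*I*√10*121 - 56286) = 1/(-1210*I*√10 - 56286) = 1/(-56286 - 1210*I*√10)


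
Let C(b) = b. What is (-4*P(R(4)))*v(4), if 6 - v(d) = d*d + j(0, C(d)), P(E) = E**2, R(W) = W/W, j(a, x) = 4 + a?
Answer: 56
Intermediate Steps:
R(W) = 1
v(d) = 2 - d**2 (v(d) = 6 - (d*d + (4 + 0)) = 6 - (d**2 + 4) = 6 - (4 + d**2) = 6 + (-4 - d**2) = 2 - d**2)
(-4*P(R(4)))*v(4) = (-4*1**2)*(2 - 1*4**2) = (-4*1)*(2 - 1*16) = -4*(2 - 16) = -4*(-14) = 56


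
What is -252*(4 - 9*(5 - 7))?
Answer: -5544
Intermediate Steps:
-252*(4 - 9*(5 - 7)) = -252*(4 - 9*(-2)) = -252*(4 + 18) = -252*22 = -5544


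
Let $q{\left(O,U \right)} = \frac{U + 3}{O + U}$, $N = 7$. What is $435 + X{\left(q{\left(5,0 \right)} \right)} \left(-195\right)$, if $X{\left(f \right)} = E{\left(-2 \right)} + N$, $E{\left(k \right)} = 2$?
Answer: $-1320$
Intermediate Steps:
$q{\left(O,U \right)} = \frac{3 + U}{O + U}$
$X{\left(f \right)} = 9$ ($X{\left(f \right)} = 2 + 7 = 9$)
$435 + X{\left(q{\left(5,0 \right)} \right)} \left(-195\right) = 435 + 9 \left(-195\right) = 435 - 1755 = -1320$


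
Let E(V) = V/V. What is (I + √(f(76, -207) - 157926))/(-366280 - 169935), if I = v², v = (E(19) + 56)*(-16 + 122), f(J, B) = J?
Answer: -36505764/536215 - I*√6314/107243 ≈ -68.08 - 0.00074094*I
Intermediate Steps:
E(V) = 1
v = 6042 (v = (1 + 56)*(-16 + 122) = 57*106 = 6042)
I = 36505764 (I = 6042² = 36505764)
(I + √(f(76, -207) - 157926))/(-366280 - 169935) = (36505764 + √(76 - 157926))/(-366280 - 169935) = (36505764 + √(-157850))/(-536215) = (36505764 + 5*I*√6314)*(-1/536215) = -36505764/536215 - I*√6314/107243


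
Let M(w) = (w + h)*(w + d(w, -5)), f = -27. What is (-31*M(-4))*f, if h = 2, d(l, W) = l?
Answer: 13392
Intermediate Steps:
M(w) = 2*w*(2 + w) (M(w) = (w + 2)*(w + w) = (2 + w)*(2*w) = 2*w*(2 + w))
(-31*M(-4))*f = -62*(-4)*(2 - 4)*(-27) = -62*(-4)*(-2)*(-27) = -31*16*(-27) = -496*(-27) = 13392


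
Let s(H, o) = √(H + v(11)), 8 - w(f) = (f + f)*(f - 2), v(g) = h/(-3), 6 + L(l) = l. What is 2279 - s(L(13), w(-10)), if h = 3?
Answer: 2279 - √6 ≈ 2276.6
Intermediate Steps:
L(l) = -6 + l
v(g) = -1 (v(g) = 3/(-3) = 3*(-⅓) = -1)
w(f) = 8 - 2*f*(-2 + f) (w(f) = 8 - (f + f)*(f - 2) = 8 - 2*f*(-2 + f))
s(H, o) = √(-1 + H) (s(H, o) = √(H - 1) = √(-1 + H))
2279 - s(L(13), w(-10)) = 2279 - √(-1 + (-6 + 13)) = 2279 - √(-1 + 7) = 2279 - √6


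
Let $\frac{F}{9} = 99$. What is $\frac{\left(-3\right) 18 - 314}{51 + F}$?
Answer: $- \frac{184}{471} \approx -0.39066$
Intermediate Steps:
$F = 891$ ($F = 9 \cdot 99 = 891$)
$\frac{\left(-3\right) 18 - 314}{51 + F} = \frac{\left(-3\right) 18 - 314}{51 + 891} = \frac{-54 - 314}{942} = \left(-368\right) \frac{1}{942} = - \frac{184}{471}$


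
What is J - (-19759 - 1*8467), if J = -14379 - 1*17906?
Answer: -4059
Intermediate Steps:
J = -32285 (J = -14379 - 17906 = -32285)
J - (-19759 - 1*8467) = -32285 - (-19759 - 1*8467) = -32285 - (-19759 - 8467) = -32285 - 1*(-28226) = -32285 + 28226 = -4059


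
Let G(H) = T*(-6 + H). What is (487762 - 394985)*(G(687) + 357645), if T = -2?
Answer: 33054867891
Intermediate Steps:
G(H) = 12 - 2*H (G(H) = -2*(-6 + H) = 12 - 2*H)
(487762 - 394985)*(G(687) + 357645) = (487762 - 394985)*((12 - 2*687) + 357645) = 92777*((12 - 1374) + 357645) = 92777*(-1362 + 357645) = 92777*356283 = 33054867891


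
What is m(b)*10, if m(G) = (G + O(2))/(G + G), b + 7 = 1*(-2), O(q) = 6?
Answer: 5/3 ≈ 1.6667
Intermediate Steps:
b = -9 (b = -7 + 1*(-2) = -7 - 2 = -9)
m(G) = (6 + G)/(2*G) (m(G) = (G + 6)/(G + G) = (6 + G)/((2*G)) = (6 + G)*(1/(2*G)) = (6 + G)/(2*G))
m(b)*10 = ((½)*(6 - 9)/(-9))*10 = ((½)*(-⅑)*(-3))*10 = (⅙)*10 = 5/3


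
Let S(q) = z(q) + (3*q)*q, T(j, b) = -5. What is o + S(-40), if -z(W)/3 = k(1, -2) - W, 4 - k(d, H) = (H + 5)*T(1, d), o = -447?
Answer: 4176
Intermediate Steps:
k(d, H) = 29 + 5*H (k(d, H) = 4 - (H + 5)*(-5) = 4 - (5 + H)*(-5) = 4 - (-25 - 5*H) = 4 + (25 + 5*H) = 29 + 5*H)
z(W) = -57 + 3*W (z(W) = -3*((29 + 5*(-2)) - W) = -3*((29 - 10) - W) = -3*(19 - W) = -57 + 3*W)
S(q) = -57 + 3*q + 3*q² (S(q) = (-57 + 3*q) + (3*q)*q = (-57 + 3*q) + 3*q² = -57 + 3*q + 3*q²)
o + S(-40) = -447 + (-57 + 3*(-40) + 3*(-40)²) = -447 + (-57 - 120 + 3*1600) = -447 + (-57 - 120 + 4800) = -447 + 4623 = 4176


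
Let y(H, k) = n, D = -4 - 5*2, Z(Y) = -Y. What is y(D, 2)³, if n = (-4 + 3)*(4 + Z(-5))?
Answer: -729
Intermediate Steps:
n = -9 (n = (-4 + 3)*(4 - 1*(-5)) = -(4 + 5) = -1*9 = -9)
D = -14 (D = -4 - 1*10 = -4 - 10 = -14)
y(H, k) = -9
y(D, 2)³ = (-9)³ = -729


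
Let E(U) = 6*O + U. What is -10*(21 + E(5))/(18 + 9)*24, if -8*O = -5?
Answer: -2380/9 ≈ -264.44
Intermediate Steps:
O = 5/8 (O = -⅛*(-5) = 5/8 ≈ 0.62500)
E(U) = 15/4 + U (E(U) = 6*(5/8) + U = 15/4 + U)
-10*(21 + E(5))/(18 + 9)*24 = -10*(21 + (15/4 + 5))/(18 + 9)*24 = -10*(21 + 35/4)/27*24 = -595/(2*27)*24 = -10*119/108*24 = -595/54*24 = -2380/9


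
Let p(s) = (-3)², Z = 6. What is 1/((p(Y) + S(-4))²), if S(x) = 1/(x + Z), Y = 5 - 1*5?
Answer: 4/361 ≈ 0.011080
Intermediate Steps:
Y = 0 (Y = 5 - 5 = 0)
S(x) = 1/(6 + x) (S(x) = 1/(x + 6) = 1/(6 + x))
p(s) = 9
1/((p(Y) + S(-4))²) = 1/((9 + 1/(6 - 4))²) = 1/((9 + 1/2)²) = 1/((9 + ½)²) = 1/((19/2)²) = 1/(361/4) = 4/361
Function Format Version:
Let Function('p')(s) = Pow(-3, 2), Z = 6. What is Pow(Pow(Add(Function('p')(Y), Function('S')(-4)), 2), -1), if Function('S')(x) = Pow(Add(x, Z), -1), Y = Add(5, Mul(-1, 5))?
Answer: Rational(4, 361) ≈ 0.011080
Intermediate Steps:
Y = 0 (Y = Add(5, -5) = 0)
Function('S')(x) = Pow(Add(6, x), -1) (Function('S')(x) = Pow(Add(x, 6), -1) = Pow(Add(6, x), -1))
Function('p')(s) = 9
Pow(Pow(Add(Function('p')(Y), Function('S')(-4)), 2), -1) = Pow(Pow(Add(9, Pow(Add(6, -4), -1)), 2), -1) = Pow(Pow(Add(9, Pow(2, -1)), 2), -1) = Pow(Pow(Add(9, Rational(1, 2)), 2), -1) = Pow(Pow(Rational(19, 2), 2), -1) = Pow(Rational(361, 4), -1) = Rational(4, 361)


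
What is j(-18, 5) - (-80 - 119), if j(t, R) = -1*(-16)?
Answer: 215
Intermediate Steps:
j(t, R) = 16
j(-18, 5) - (-80 - 119) = 16 - (-80 - 119) = 16 - 1*(-199) = 16 + 199 = 215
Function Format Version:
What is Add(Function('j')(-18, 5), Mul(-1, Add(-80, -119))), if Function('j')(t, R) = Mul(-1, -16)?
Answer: 215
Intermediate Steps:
Function('j')(t, R) = 16
Add(Function('j')(-18, 5), Mul(-1, Add(-80, -119))) = Add(16, Mul(-1, Add(-80, -119))) = Add(16, Mul(-1, -199)) = Add(16, 199) = 215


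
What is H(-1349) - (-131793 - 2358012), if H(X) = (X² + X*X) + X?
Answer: 6128058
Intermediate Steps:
H(X) = X + 2*X² (H(X) = (X² + X²) + X = 2*X² + X = X + 2*X²)
H(-1349) - (-131793 - 2358012) = -1349*(1 + 2*(-1349)) - (-131793 - 2358012) = -1349*(1 - 2698) - 1*(-2489805) = -1349*(-2697) + 2489805 = 3638253 + 2489805 = 6128058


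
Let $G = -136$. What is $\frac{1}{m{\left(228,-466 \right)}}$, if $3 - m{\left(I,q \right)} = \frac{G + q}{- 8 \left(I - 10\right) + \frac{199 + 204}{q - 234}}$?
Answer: $\frac{1221203}{3242209} \approx 0.37666$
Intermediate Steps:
$m{\left(I,q \right)} = 3 - \frac{-136 + q}{80 - 8 I + \frac{403}{-234 + q}}$ ($m{\left(I,q \right)} = 3 - \frac{-136 + q}{- 8 \left(I - 10\right) + \frac{199 + 204}{q - 234}} = 3 - \frac{-136 + q}{- 8 \left(-10 + I\right) + \frac{403}{-234 + q}} = 3 - \frac{-136 + q}{\left(80 - 8 I\right) + \frac{403}{-234 + q}} = 3 - \frac{-136 + q}{80 - 8 I + \frac{403}{-234 + q}}$)
$\frac{1}{m{\left(228,-466 \right)}} = \frac{1}{\frac{1}{18317 - 426816 - -37280 + 8 \cdot 228 \left(-466\right)} \left(86775 + \left(-466\right)^{2} - 1280448 - -284260 + 24 \cdot 228 \left(-466\right)\right)} = \frac{1}{\frac{1}{18317 - 426816 + 37280 - 849984} \left(86775 + 217156 - 1280448 + 284260 - 2549952\right)} = \frac{1}{\frac{1}{-1221203} \left(-3242209\right)} = \frac{1}{\left(- \frac{1}{1221203}\right) \left(-3242209\right)} = \frac{1}{\frac{3242209}{1221203}} = \frac{1221203}{3242209}$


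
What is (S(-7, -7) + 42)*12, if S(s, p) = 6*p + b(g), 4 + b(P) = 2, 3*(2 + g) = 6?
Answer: -24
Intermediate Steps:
g = 0 (g = -2 + (⅓)*6 = -2 + 2 = 0)
b(P) = -2 (b(P) = -4 + 2 = -2)
S(s, p) = -2 + 6*p (S(s, p) = 6*p - 2 = -2 + 6*p)
(S(-7, -7) + 42)*12 = ((-2 + 6*(-7)) + 42)*12 = ((-2 - 42) + 42)*12 = (-44 + 42)*12 = -2*12 = -24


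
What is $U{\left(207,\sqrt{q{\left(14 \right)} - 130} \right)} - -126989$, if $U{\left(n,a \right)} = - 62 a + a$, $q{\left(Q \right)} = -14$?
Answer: $126989 - 732 i \approx 1.2699 \cdot 10^{5} - 732.0 i$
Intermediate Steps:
$U{\left(n,a \right)} = - 61 a$
$U{\left(207,\sqrt{q{\left(14 \right)} - 130} \right)} - -126989 = - 61 \sqrt{-14 - 130} - -126989 = - 61 \sqrt{-144} + 126989 = - 61 \cdot 12 i + 126989 = - 732 i + 126989 = 126989 - 732 i$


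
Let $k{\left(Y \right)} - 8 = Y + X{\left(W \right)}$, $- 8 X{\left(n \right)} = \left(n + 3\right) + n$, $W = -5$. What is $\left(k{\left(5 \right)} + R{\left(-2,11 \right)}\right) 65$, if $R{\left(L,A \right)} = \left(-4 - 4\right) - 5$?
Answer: $\frac{455}{8} \approx 56.875$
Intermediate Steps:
$R{\left(L,A \right)} = -13$ ($R{\left(L,A \right)} = -8 - 5 = -13$)
$X{\left(n \right)} = - \frac{3}{8} - \frac{n}{4}$ ($X{\left(n \right)} = - \frac{\left(n + 3\right) + n}{8} = - \frac{\left(3 + n\right) + n}{8} = - \frac{3 + 2 n}{8} = - \frac{3}{8} - \frac{n}{4}$)
$k{\left(Y \right)} = \frac{71}{8} + Y$ ($k{\left(Y \right)} = 8 + \left(Y - - \frac{7}{8}\right) = 8 + \left(Y + \left(- \frac{3}{8} + \frac{5}{4}\right)\right) = 8 + \left(Y + \frac{7}{8}\right) = 8 + \left(\frac{7}{8} + Y\right) = \frac{71}{8} + Y$)
$\left(k{\left(5 \right)} + R{\left(-2,11 \right)}\right) 65 = \left(\left(\frac{71}{8} + 5\right) - 13\right) 65 = \left(\frac{111}{8} - 13\right) 65 = \frac{7}{8} \cdot 65 = \frac{455}{8}$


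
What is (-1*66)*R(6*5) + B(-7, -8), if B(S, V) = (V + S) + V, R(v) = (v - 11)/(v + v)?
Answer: -439/10 ≈ -43.900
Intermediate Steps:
R(v) = (-11 + v)/(2*v) (R(v) = (-11 + v)/((2*v)) = (-11 + v)*(1/(2*v)) = (-11 + v)/(2*v))
B(S, V) = S + 2*V (B(S, V) = (S + V) + V = S + 2*V)
(-1*66)*R(6*5) + B(-7, -8) = (-1*66)*((-11 + 6*5)/(2*((6*5)))) + (-7 + 2*(-8)) = -33*(-11 + 30)/30 + (-7 - 16) = -33*19/30 - 23 = -66*19/60 - 23 = -209/10 - 23 = -439/10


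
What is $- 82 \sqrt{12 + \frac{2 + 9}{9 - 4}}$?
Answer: $- \frac{82 \sqrt{355}}{5} \approx -309.0$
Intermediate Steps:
$- 82 \sqrt{12 + \frac{2 + 9}{9 - 4}} = - 82 \sqrt{12 + \frac{11}{5}} = - 82 \sqrt{\frac{71}{5}} = - 82 \frac{\sqrt{355}}{5} = - \frac{82 \sqrt{355}}{5}$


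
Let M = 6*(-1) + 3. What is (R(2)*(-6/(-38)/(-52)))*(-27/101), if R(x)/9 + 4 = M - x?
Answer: -6561/99788 ≈ -0.065749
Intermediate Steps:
M = -3 (M = -6 + 3 = -3)
R(x) = -63 - 9*x (R(x) = -36 + 9*(-3 - x) = -36 + (-27 - 9*x) = -63 - 9*x)
(R(2)*(-6/(-38)/(-52)))*(-27/101) = ((-63 - 9*2)*(-6/(-38)/(-52)))*(-27/101) = ((-63 - 18)*(-6*(-1/38)*(-1/52)))*(-27*1/101) = -243*(-1)/(19*52)*(-27/101) = -81*(-3/988)*(-27/101) = (243/988)*(-27/101) = -6561/99788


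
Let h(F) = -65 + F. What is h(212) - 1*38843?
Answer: -38696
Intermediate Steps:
h(212) - 1*38843 = (-65 + 212) - 1*38843 = 147 - 38843 = -38696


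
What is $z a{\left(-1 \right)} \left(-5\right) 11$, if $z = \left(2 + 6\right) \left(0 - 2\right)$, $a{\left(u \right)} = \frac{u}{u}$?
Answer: $880$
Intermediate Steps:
$a{\left(u \right)} = 1$
$z = -16$ ($z = 8 \left(-2\right) = -16$)
$z a{\left(-1 \right)} \left(-5\right) 11 = \left(-16\right) 1 \left(-5\right) 11 = \left(-16\right) \left(-5\right) 11 = 80 \cdot 11 = 880$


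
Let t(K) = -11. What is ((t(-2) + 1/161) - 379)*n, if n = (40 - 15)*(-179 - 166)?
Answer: 23545875/7 ≈ 3.3637e+6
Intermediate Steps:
n = -8625 (n = 25*(-345) = -8625)
((t(-2) + 1/161) - 379)*n = ((-11 + 1/161) - 379)*(-8625) = (-1770/161 - 379)*(-8625) = -62789/161*(-8625) = 23545875/7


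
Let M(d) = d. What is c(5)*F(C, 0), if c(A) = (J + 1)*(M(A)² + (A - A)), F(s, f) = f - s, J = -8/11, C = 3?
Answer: -225/11 ≈ -20.455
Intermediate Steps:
J = -8/11 (J = -8*1/11 = -8/11 ≈ -0.72727)
c(A) = 3*A²/11 (c(A) = (-8/11 + 1)*(A² + (A - A)) = 3*(A² + 0)/11 = 3*A²/11)
c(5)*F(C, 0) = ((3/11)*5²)*(0 - 1*3) = ((3/11)*25)*(0 - 3) = (75/11)*(-3) = -225/11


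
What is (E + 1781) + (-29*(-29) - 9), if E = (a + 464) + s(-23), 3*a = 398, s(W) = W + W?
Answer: 9491/3 ≈ 3163.7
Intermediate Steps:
s(W) = 2*W
a = 398/3 (a = (⅓)*398 = 398/3 ≈ 132.67)
E = 1652/3 (E = (398/3 + 464) + 2*(-23) = 1790/3 - 46 = 1652/3 ≈ 550.67)
(E + 1781) + (-29*(-29) - 9) = (1652/3 + 1781) + (-29*(-29) - 9) = 6995/3 + (841 - 9) = 6995/3 + 832 = 9491/3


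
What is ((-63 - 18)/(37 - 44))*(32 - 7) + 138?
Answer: 2991/7 ≈ 427.29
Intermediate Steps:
((-63 - 18)/(37 - 44))*(32 - 7) + 138 = -81/(-7)*25 + 138 = -81*(-⅐)*25 + 138 = (81/7)*25 + 138 = 2025/7 + 138 = 2991/7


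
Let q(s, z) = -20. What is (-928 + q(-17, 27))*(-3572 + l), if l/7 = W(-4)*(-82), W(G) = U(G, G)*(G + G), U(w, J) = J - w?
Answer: 3386256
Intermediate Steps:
W(G) = 0 (W(G) = (G - G)*(G + G) = 0*(2*G) = 0)
l = 0 (l = 7*(0*(-82)) = 7*0 = 0)
(-928 + q(-17, 27))*(-3572 + l) = (-928 - 20)*(-3572 + 0) = -948*(-3572) = 3386256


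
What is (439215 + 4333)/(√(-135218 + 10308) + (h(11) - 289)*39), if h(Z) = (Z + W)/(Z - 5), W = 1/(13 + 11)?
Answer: -11444879689152/289261771609 - 1021934592*I*√124910/289261771609 ≈ -39.566 - 1.2486*I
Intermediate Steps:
W = 1/24 ≈ 0.041667
h(Z) = (1/24 + Z)/(-5 + Z) (h(Z) = (Z + 1/24)/(Z - 5) = (1/24 + Z)/(-5 + Z))
(439215 + 4333)/(√(-135218 + 10308) + (h(11) - 289)*39) = (439215 + 4333)/(√(-135218 + 10308) + ((1/24 + 11)/(-5 + 11) - 289)*39) = 443548/(√(-124910) + ((265/24)/6 - 289)*39) = 443548/(I*√124910 + ((⅙)*(265/24) - 289)*39) = 443548/(I*√124910 + (265/144 - 289)*39) = 443548/(I*√124910 - 41351/144*39) = 443548/(I*√124910 - 537563/48) = 443548/(-537563/48 + I*√124910)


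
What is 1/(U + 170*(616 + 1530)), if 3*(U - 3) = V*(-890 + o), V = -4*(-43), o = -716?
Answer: 3/818237 ≈ 3.6664e-6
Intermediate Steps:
V = 172 (V = -1*(-172) = 172)
U = -276223/3 (U = 3 + (172*(-890 - 716))/3 = 3 + (172*(-1606))/3 = 3 + (⅓)*(-276232) = 3 - 276232/3 = -276223/3 ≈ -92074.)
1/(U + 170*(616 + 1530)) = 1/(-276223/3 + 170*(616 + 1530)) = 1/(-276223/3 + 170*2146) = 1/(-276223/3 + 364820) = 1/(818237/3) = 3/818237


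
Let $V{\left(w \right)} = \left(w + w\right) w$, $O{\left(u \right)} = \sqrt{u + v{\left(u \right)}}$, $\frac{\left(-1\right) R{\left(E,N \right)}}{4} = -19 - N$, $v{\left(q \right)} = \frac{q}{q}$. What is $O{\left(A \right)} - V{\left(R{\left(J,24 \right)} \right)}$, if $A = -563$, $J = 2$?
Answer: $-59168 + i \sqrt{562} \approx -59168.0 + 23.707 i$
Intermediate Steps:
$v{\left(q \right)} = 1$
$R{\left(E,N \right)} = 76 + 4 N$ ($R{\left(E,N \right)} = - 4 \left(-19 - N\right) = 76 + 4 N$)
$O{\left(u \right)} = \sqrt{1 + u}$ ($O{\left(u \right)} = \sqrt{u + 1} = \sqrt{1 + u}$)
$V{\left(w \right)} = 2 w^{2}$ ($V{\left(w \right)} = 2 w w = 2 w^{2}$)
$O{\left(A \right)} - V{\left(R{\left(J,24 \right)} \right)} = \sqrt{1 - 563} - 2 \left(76 + 4 \cdot 24\right)^{2} = \sqrt{-562} - 2 \left(76 + 96\right)^{2} = i \sqrt{562} - 2 \cdot 172^{2} = i \sqrt{562} - 2 \cdot 29584 = i \sqrt{562} - 59168 = -59168 + i \sqrt{562}$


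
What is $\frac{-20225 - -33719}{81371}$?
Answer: $\frac{13494}{81371} \approx 0.16583$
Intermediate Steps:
$\frac{-20225 - -33719}{81371} = \left(-20225 + 33719\right) \frac{1}{81371} = 13494 \cdot \frac{1}{81371} = \frac{13494}{81371}$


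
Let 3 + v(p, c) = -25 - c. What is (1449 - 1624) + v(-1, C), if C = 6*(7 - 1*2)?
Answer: -233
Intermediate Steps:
C = 30 (C = 6*(7 - 2) = 6*5 = 30)
v(p, c) = -28 - c (v(p, c) = -3 + (-25 - c) = -28 - c)
(1449 - 1624) + v(-1, C) = (1449 - 1624) + (-28 - 1*30) = -175 + (-28 - 30) = -175 - 58 = -233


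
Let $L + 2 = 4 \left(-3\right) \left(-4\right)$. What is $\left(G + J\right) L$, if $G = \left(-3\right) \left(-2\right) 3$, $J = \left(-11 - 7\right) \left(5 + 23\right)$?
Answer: $-22356$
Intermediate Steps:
$J = -504$ ($J = \left(-18\right) 28 = -504$)
$G = 18$ ($G = 6 \cdot 3 = 18$)
$L = 46$ ($L = -2 + 4 \left(-3\right) \left(-4\right) = -2 - -48 = -2 + 48 = 46$)
$\left(G + J\right) L = \left(18 - 504\right) 46 = \left(-486\right) 46 = -22356$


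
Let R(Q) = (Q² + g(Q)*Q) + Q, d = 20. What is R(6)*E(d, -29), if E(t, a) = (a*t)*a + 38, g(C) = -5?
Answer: 202296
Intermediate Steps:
E(t, a) = 38 + t*a² (E(t, a) = t*a² + 38 = 38 + t*a²)
R(Q) = Q² - 4*Q (R(Q) = (Q² - 5*Q) + Q = Q² - 4*Q)
R(6)*E(d, -29) = (6*(-4 + 6))*(38 + 20*(-29)²) = (6*2)*(38 + 20*841) = 12*(38 + 16820) = 12*16858 = 202296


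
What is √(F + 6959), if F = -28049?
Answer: I*√21090 ≈ 145.22*I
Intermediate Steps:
√(F + 6959) = √(-28049 + 6959) = √(-21090) = I*√21090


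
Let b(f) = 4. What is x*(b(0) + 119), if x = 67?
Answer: 8241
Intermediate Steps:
x*(b(0) + 119) = 67*(4 + 119) = 67*123 = 8241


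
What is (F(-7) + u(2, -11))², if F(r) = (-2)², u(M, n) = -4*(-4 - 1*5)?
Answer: 1600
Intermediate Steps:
u(M, n) = 36 (u(M, n) = -4*(-4 - 5) = -4*(-9) = 36)
F(r) = 4
(F(-7) + u(2, -11))² = (4 + 36)² = 40² = 1600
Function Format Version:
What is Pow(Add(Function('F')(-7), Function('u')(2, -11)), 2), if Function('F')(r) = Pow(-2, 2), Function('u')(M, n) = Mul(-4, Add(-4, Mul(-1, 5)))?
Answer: 1600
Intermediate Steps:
Function('u')(M, n) = 36 (Function('u')(M, n) = Mul(-4, Add(-4, -5)) = Mul(-4, -9) = 36)
Function('F')(r) = 4
Pow(Add(Function('F')(-7), Function('u')(2, -11)), 2) = Pow(Add(4, 36), 2) = Pow(40, 2) = 1600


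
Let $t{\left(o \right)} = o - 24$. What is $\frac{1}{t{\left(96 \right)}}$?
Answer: $\frac{1}{72} \approx 0.013889$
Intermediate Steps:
$t{\left(o \right)} = -24 + o$ ($t{\left(o \right)} = o - 24 = -24 + o$)
$\frac{1}{t{\left(96 \right)}} = \frac{1}{-24 + 96} = \frac{1}{72}$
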